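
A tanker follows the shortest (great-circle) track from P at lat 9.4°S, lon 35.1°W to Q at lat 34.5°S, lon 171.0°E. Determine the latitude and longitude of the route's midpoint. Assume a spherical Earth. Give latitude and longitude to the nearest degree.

≈ lat 59°S, lon 91°W

Convert each endpoint to a unit vector on the sphere (x = cos φ cos λ, y = cos φ sin λ, z = sin φ).
The central angle between the endpoints is δ = arccos(p₁·p₂) ≈ 2.262 rad (129.6°).
Interpolate at f = 1/2 with slerp weights a = sin((1−f)δ)/sin δ ≈ 1.175, b = sin(fδ)/sin δ ≈ 1.175.
p = a·p₁ + b·p₂ ≈ (-0.008, -0.515, -0.857); φ = arcsin(p_z) ≈ -59.00°, λ = atan2(p_y, p_x) ≈ -90.89°.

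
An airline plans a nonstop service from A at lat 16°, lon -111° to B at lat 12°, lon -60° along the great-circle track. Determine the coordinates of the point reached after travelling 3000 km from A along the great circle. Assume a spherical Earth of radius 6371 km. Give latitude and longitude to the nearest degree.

≈ lat 15°, lon -83°

Write both endpoints as unit vectors p₁, p₂ with components (cos φ cos λ, cos φ sin λ, sin φ).
The central angle between the endpoints is δ = arccos(p₁·p₂) ≈ 0.864 rad (49.5°). The total great-circle distance is δ·R ≈ 0.864 × 6371 ≈ 5508 km, so the target fraction is f = 3000/5508 ≈ 0.545.
Interpolate at f ≈ 0.545 with slerp weights a = sin((1−f)δ)/sin δ ≈ 0.504, b = sin(fδ)/sin δ ≈ 0.596.
p = a·p₁ + b·p₂ ≈ (0.118, -0.958, 0.263); φ = arcsin(p_z) ≈ 15.24°, λ = atan2(p_y, p_x) ≈ -82.98°.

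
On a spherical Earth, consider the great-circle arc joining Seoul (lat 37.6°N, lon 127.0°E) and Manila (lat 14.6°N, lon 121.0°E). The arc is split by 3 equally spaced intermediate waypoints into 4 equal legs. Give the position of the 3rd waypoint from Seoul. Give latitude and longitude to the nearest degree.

Convert each endpoint to a unit vector on the sphere (x = cos φ cos λ, y = cos φ sin λ, z = sin φ).
The central angle between the endpoints is δ = arccos(p₁·p₂) ≈ 0.412 rad (23.6°).
Interpolate at f = 3/4 with slerp weights a = sin((1−f)δ)/sin δ ≈ 0.257, b = sin(fδ)/sin δ ≈ 0.759.
p = a·p₁ + b·p₂ ≈ (-0.501, 0.792, 0.348); φ = arcsin(p_z) ≈ 20.37°, λ = atan2(p_y, p_x) ≈ 122.30°.

≈ lat 20°N, lon 122°E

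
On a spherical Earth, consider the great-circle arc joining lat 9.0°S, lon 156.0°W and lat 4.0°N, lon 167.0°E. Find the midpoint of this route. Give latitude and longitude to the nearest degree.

≈ lat 3°S, lon 175°W

The haversine formula gives a central angle δ ≈ 0.683 rad (39.1°) between the endpoints.
Interpolate at f = 1/2 with slerp weights a = sin((1−f)δ)/sin δ ≈ 0.531, b = sin(fδ)/sin δ ≈ 0.531.
p = a·p₁ + b·p₂ ≈ (-0.995, -0.094, -0.046); φ = arcsin(p_z) ≈ -2.64°, λ = atan2(p_y, p_x) ≈ -174.60°.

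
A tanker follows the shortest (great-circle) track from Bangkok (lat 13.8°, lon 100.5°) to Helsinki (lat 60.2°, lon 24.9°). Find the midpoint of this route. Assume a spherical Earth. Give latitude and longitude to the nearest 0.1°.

≈ lat 42.8°, lon 76.8°

Convert each endpoint to a unit vector on the sphere (x = cos φ cos λ, y = cos φ sin λ, z = sin φ).
The central angle between the endpoints is δ = arccos(p₁·p₂) ≈ 1.238 rad (70.9°).
Interpolate at f = 1/2 with slerp weights a = sin((1−f)δ)/sin δ ≈ 0.614, b = sin(fδ)/sin δ ≈ 0.614.
p = a·p₁ + b·p₂ ≈ (0.168, 0.715, 0.679); φ = arcsin(p_z) ≈ 42.77°, λ = atan2(p_y, p_x) ≈ 76.76°.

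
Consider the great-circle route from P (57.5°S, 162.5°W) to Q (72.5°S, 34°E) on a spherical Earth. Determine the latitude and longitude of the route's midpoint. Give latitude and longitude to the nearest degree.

≈ (82°S, 179°E)

The haversine formula gives a central angle δ ≈ 0.864 rad (49.5°) between the endpoints.
Interpolate at f = 1/2 with slerp weights a = sin((1−f)δ)/sin δ ≈ 0.551, b = sin(fδ)/sin δ ≈ 0.551.
p = a·p₁ + b·p₂ ≈ (-0.145, 0.004, -0.989); φ = arcsin(p_z) ≈ -81.67°, λ = atan2(p_y, p_x) ≈ 178.57°.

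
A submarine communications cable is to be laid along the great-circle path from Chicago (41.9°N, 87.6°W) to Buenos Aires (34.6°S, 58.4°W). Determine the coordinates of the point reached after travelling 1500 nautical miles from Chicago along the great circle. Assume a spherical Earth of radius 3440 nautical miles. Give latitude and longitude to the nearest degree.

Convert each endpoint to a unit vector on the sphere (x = cos φ cos λ, y = cos φ sin λ, z = sin φ).
The central angle between the endpoints is δ = arccos(p₁·p₂) ≈ 1.415 rad (81.0°). The total great-circle distance is δ·R ≈ 1.415 × 3440 ≈ 4866 nmi, so the target fraction is f = 1500/4866 ≈ 0.308.
Interpolate at f ≈ 0.308 with slerp weights a = sin((1−f)δ)/sin δ ≈ 0.840, b = sin(fδ)/sin δ ≈ 0.428.
p = a·p₁ + b·p₂ ≈ (0.211, -0.924, 0.318); φ = arcsin(p_z) ≈ 18.55°, λ = atan2(p_y, p_x) ≈ -77.17°.

≈ 19°N, 77°W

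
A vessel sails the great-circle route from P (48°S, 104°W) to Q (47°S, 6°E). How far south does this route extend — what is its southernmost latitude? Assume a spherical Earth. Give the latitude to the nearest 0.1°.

≈ 62.3°S

The great circle lies in the plane with unit normal n̂ = (p₁ × p₂)/|p₁ × p₂|.
Here n̂_z ≈ +0.465; the vertex latitude is φ_max = arccos|n̂_z| ≈ 62.3°.
Check via Clairaut: cos φ_max = |cos φ₁| · sin C = cos(48.0°)·sin(136.0°) ≈ 0.465, again giving ≈ 62.3°.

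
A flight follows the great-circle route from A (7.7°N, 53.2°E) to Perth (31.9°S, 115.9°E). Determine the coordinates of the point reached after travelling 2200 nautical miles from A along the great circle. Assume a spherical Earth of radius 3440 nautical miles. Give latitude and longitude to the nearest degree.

Write both endpoints as unit vectors p₁, p₂ with components (cos φ cos λ, cos φ sin λ, sin φ).
The central angle between the endpoints is δ = arccos(p₁·p₂) ≈ 1.250 rad (71.6°). The total great-circle distance is δ·R ≈ 1.250 × 3440 ≈ 4301 nmi, so the target fraction is f = 2200/4301 ≈ 0.512.
Interpolate at f ≈ 0.512 with slerp weights a = sin((1−f)δ)/sin δ ≈ 0.604, b = sin(fδ)/sin δ ≈ 0.629.
p = a·p₁ + b·p₂ ≈ (0.125, 0.960, -0.251); φ = arcsin(p_z) ≈ -14.56°, λ = atan2(p_y, p_x) ≈ 82.55°.

≈ (15°S, 83°E)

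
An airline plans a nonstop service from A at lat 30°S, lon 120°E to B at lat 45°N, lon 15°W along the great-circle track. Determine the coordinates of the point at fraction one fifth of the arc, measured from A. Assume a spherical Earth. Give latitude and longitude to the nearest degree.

The haversine formula gives a central angle δ ≈ 2.476 rad (141.9°) between the endpoints.
Interpolate at f = 1/5 with slerp weights a = sin((1−f)δ)/sin δ ≈ 1.485, b = sin(fδ)/sin δ ≈ 0.770.
p = a·p₁ + b·p₂ ≈ (-0.117, 0.973, -0.198); φ = arcsin(p_z) ≈ -11.45°, λ = atan2(p_y, p_x) ≈ 96.88°.

≈ lat 11°S, lon 97°E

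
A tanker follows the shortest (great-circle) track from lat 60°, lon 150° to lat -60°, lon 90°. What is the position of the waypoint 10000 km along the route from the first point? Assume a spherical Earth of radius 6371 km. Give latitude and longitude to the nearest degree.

≈ lat -25°, lon 112°

The haversine formula gives a central angle δ ≈ 2.246 rad (128.7°) between the endpoints. The total great-circle distance is δ·R ≈ 2.246 × 6371 ≈ 14309 km, so the target fraction is f = 10000/14309 ≈ 0.699.
Interpolate at f ≈ 0.699 with slerp weights a = sin((1−f)δ)/sin δ ≈ 0.802, b = sin(fδ)/sin δ ≈ 1.281.
p = a·p₁ + b·p₂ ≈ (-0.347, 0.841, -0.415); φ = arcsin(p_z) ≈ -24.52°, λ = atan2(p_y, p_x) ≈ 112.43°.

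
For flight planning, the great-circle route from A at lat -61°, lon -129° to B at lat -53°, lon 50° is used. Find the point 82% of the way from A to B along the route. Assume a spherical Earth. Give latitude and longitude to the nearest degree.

From cos δ = sin φ₁ sin φ₂ + cos φ₁ cos φ₂ cos Δλ, the central angle is δ ≈ 1.152 rad (66.0°).
Interpolate at f = 0.82 with slerp weights a = sin((1−f)δ)/sin δ ≈ 0.225, b = sin(fδ)/sin δ ≈ 0.887.
p = a·p₁ + b·p₂ ≈ (0.274, 0.324, -0.905); φ = arcsin(p_z) ≈ -64.88°, λ = atan2(p_y, p_x) ≈ 49.74°.

≈ lat -65°, lon 50°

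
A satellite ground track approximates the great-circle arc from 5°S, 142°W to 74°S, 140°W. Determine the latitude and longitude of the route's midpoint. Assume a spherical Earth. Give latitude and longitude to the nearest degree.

≈ 40°S, 142°W

Convert each endpoint to a unit vector on the sphere (x = cos φ cos λ, y = cos φ sin λ, z = sin φ).
The central angle between the endpoints is δ = arccos(p₁·p₂) ≈ 1.204 rad (69.0°).
Interpolate at f = 1/2 with slerp weights a = sin((1−f)δ)/sin δ ≈ 0.607, b = sin(fδ)/sin δ ≈ 0.607.
p = a·p₁ + b·p₂ ≈ (-0.604, -0.480, -0.636); φ = arcsin(p_z) ≈ -39.50°, λ = atan2(p_y, p_x) ≈ -141.57°.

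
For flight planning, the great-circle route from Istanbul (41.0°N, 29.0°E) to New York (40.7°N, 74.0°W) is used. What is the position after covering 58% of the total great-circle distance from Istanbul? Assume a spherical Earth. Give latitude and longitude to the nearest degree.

≈ 54°N, 33°W

The haversine formula gives a central angle δ ≈ 1.267 rad (72.6°) between the endpoints.
Interpolate at f = 0.58 with slerp weights a = sin((1−f)δ)/sin δ ≈ 0.532, b = sin(fδ)/sin δ ≈ 0.703.
p = a·p₁ + b·p₂ ≈ (0.498, -0.318, 0.807); φ = arcsin(p_z) ≈ 53.81°, λ = atan2(p_y, p_x) ≈ -32.53°.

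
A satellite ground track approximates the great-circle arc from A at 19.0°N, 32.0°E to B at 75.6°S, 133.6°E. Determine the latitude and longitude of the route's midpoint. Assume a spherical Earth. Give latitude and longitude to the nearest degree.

From cos δ = sin φ₁ sin φ₂ + cos φ₁ cos φ₂ cos Δλ, the central angle is δ ≈ 1.942 rad (111.3°).
Interpolate at f = 1/2 with slerp weights a = sin((1−f)δ)/sin δ ≈ 0.886, b = sin(fδ)/sin δ ≈ 0.886.
p = a·p₁ + b·p₂ ≈ (0.558, 0.603, -0.570); φ = arcsin(p_z) ≈ -34.72°, λ = atan2(p_y, p_x) ≈ 47.22°.

≈ 35°S, 47°E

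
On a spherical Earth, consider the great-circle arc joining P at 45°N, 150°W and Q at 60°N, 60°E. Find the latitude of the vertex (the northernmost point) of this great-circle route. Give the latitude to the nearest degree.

The great circle lies in the plane with unit normal n̂ = (p₁ × p₂)/|p₁ × p₂|.
Here n̂_z ≈ -0.186; the vertex latitude is φ_max = arccos|n̂_z| ≈ 79.3°.
Check via Clairaut: cos φ_max = |cos φ₁| · sin C = cos(45.0°)·sin(15.2°) ≈ 0.186, again giving ≈ 79.3°.

≈ 79°N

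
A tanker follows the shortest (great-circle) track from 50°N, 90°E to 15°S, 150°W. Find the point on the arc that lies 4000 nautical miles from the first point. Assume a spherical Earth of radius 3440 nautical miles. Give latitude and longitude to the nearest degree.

≈ 26°N, 174°E

The haversine formula gives a central angle δ ≈ 2.104 rad (120.6°) between the endpoints. The total great-circle distance is δ·R ≈ 2.104 × 3440 ≈ 7239 nmi, so the target fraction is f = 4000/7239 ≈ 0.553.
Interpolate at f ≈ 0.553 with slerp weights a = sin((1−f)δ)/sin δ ≈ 0.939, b = sin(fδ)/sin δ ≈ 1.066.
p = a·p₁ + b·p₂ ≈ (-0.892, 0.089, 0.443); φ = arcsin(p_z) ≈ 26.33°, λ = atan2(p_y, p_x) ≈ 174.32°.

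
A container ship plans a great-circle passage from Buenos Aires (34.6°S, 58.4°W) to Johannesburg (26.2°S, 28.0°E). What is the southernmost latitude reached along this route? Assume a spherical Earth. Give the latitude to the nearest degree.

≈ 39°S

The great circle lies in the plane with unit normal n̂ = (p₁ × p₂)/|p₁ × p₂|.
Here n̂_z ≈ +0.772; the vertex latitude is φ_max = arccos|n̂_z| ≈ 39.5°.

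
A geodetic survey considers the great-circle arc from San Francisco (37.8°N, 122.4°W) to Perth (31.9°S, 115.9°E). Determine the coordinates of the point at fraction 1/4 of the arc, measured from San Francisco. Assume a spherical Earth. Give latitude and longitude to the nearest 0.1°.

≈ (25.4°N, 158.8°W)

Write both endpoints as unit vectors p₁, p₂ with components (cos φ cos λ, cos φ sin λ, sin φ).
The central angle between the endpoints is δ = arccos(p₁·p₂) ≈ 2.314 rad (132.6°).
Interpolate at f = 1/4 with slerp weights a = sin((1−f)δ)/sin δ ≈ 1.339, b = sin(fδ)/sin δ ≈ 0.742.
p = a·p₁ + b·p₂ ≈ (-0.842, -0.327, 0.429); φ = arcsin(p_z) ≈ 25.38°, λ = atan2(p_y, p_x) ≈ -158.80°.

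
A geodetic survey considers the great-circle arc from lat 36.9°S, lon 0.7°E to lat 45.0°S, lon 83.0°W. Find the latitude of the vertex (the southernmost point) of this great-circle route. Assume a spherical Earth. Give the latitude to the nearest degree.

≈ 50°S

The great circle lies in the plane with unit normal n̂ = (p₁ × p₂)/|p₁ × p₂|.
Here n̂_z ≈ -0.643; the vertex latitude is φ_max = arccos|n̂_z| ≈ 50.0°.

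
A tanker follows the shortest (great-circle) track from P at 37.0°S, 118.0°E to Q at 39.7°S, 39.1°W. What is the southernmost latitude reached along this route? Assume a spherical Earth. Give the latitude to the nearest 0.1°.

≈ 75.9°S

The great circle lies in the plane with unit normal n̂ = (p₁ × p₂)/|p₁ × p₂|.
Here n̂_z ≈ -0.243; the vertex latitude is φ_max = arccos|n̂_z| ≈ 75.9°.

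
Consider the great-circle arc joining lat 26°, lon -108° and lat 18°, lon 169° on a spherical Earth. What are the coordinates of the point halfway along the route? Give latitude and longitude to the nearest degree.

The haversine formula gives a central angle δ ≈ 1.329 rad (76.1°) between the endpoints.
Interpolate at f = 1/2 with slerp weights a = sin((1−f)δ)/sin δ ≈ 0.635, b = sin(fδ)/sin δ ≈ 0.635.
p = a·p₁ + b·p₂ ≈ (-0.769, -0.428, 0.475); φ = arcsin(p_z) ≈ 28.34°, λ = atan2(p_y, p_x) ≈ -150.93°.

≈ lat 28°, lon -151°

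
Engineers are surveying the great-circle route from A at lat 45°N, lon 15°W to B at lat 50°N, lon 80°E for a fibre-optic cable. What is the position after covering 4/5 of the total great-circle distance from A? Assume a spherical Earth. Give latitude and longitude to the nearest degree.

Write both endpoints as unit vectors p₁, p₂ with components (cos φ cos λ, cos φ sin λ, sin φ).
The central angle between the endpoints is δ = arccos(p₁·p₂) ≈ 1.045 rad (59.9°).
Interpolate at f = 4/5 with slerp weights a = sin((1−f)δ)/sin δ ≈ 0.240, b = sin(fδ)/sin δ ≈ 0.858.
p = a·p₁ + b·p₂ ≈ (0.260, 0.499, 0.827); φ = arcsin(p_z) ≈ 55.77°, λ = atan2(p_y, p_x) ≈ 62.52°.

≈ lat 56°N, lon 63°E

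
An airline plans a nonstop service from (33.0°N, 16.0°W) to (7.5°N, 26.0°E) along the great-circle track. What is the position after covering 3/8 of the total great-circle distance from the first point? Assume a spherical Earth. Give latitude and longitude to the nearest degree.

From cos δ = sin φ₁ sin φ₂ + cos φ₁ cos φ₂ cos Δλ, the central angle is δ ≈ 0.811 rad (46.4°).
Interpolate at f = 3/8 with slerp weights a = sin((1−f)δ)/sin δ ≈ 0.670, b = sin(fδ)/sin δ ≈ 0.413.
p = a·p₁ + b·p₂ ≈ (0.908, 0.025, 0.419); φ = arcsin(p_z) ≈ 24.75°, λ = atan2(p_y, p_x) ≈ 1.56°.

≈ (25°N, 2°E)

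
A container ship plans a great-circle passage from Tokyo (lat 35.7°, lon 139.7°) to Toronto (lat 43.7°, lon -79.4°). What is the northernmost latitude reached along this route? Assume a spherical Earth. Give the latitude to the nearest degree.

The great circle lies in the plane with unit normal n̂ = (p₁ × p₂)/|p₁ × p₂|.
Here n̂_z ≈ +0.371; the vertex latitude is φ_max = arccos|n̂_z| ≈ 68.2°.
Check via Clairaut: cos φ_max = |cos φ₁| · sin C = cos(35.7°)·sin(27.2°) ≈ 0.371, again giving ≈ 68.2°.

≈ 68°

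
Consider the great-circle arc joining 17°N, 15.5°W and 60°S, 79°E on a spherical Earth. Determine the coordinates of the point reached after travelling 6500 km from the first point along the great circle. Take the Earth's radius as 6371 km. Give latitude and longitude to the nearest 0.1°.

≈ 32.9°S, 16.4°E

Convert each endpoint to a unit vector on the sphere (x = cos φ cos λ, y = cos φ sin λ, z = sin φ).
The central angle between the endpoints is δ = arccos(p₁·p₂) ≈ 1.866 rad (106.9°). The total great-circle distance is δ·R ≈ 1.866 × 6371 ≈ 11887 km, so the target fraction is f = 6500/11887 ≈ 0.547.
Interpolate at f ≈ 0.547 with slerp weights a = sin((1−f)δ)/sin δ ≈ 0.782, b = sin(fδ)/sin δ ≈ 0.891.
p = a·p₁ + b·p₂ ≈ (0.806, 0.237, -0.543); φ = arcsin(p_z) ≈ -32.87°, λ = atan2(p_y, p_x) ≈ 16.41°.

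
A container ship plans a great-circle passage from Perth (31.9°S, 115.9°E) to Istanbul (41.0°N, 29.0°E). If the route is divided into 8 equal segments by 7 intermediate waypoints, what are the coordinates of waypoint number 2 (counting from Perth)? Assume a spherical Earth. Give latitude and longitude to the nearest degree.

From cos δ = sin φ₁ sin φ₂ + cos φ₁ cos φ₂ cos Δλ, the central angle is δ ≈ 1.888 rad (108.2°).
Interpolate at f = 2/8 with slerp weights a = sin((1−f)δ)/sin δ ≈ 1.040, b = sin(fδ)/sin δ ≈ 0.479.
p = a·p₁ + b·p₂ ≈ (-0.070, 0.969, -0.236); φ = arcsin(p_z) ≈ -13.63°, λ = atan2(p_y, p_x) ≈ 94.12°.

≈ (14°S, 94°E)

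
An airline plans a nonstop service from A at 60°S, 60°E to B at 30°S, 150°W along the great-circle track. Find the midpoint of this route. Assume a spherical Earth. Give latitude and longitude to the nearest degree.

Convert each endpoint to a unit vector on the sphere (x = cos φ cos λ, y = cos φ sin λ, z = sin φ).
The central angle between the endpoints is δ = arccos(p₁·p₂) ≈ 1.513 rad (86.7°).
Interpolate at f = 1/2 with slerp weights a = sin((1−f)δ)/sin δ ≈ 0.687, b = sin(fδ)/sin δ ≈ 0.687.
p = a·p₁ + b·p₂ ≈ (-0.344, 0.000, -0.939); φ = arcsin(p_z) ≈ -69.90°, λ = atan2(p_y, p_x) ≈ 180.00°.

≈ 70°S, 180°E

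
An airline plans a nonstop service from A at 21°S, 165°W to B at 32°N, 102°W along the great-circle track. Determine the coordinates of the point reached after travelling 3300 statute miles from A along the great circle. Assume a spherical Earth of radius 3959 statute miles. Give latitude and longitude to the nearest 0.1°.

≈ 11.7°N, 129.6°W

Write both endpoints as unit vectors p₁, p₂ with components (cos φ cos λ, cos φ sin λ, sin φ).
The central angle between the endpoints is δ = arccos(p₁·p₂) ≈ 1.400 rad (80.2°). The total great-circle distance is δ·R ≈ 1.400 × 3959 ≈ 5544 mi, so the target fraction is f = 3300/5544 ≈ 0.595.
Interpolate at f ≈ 0.595 with slerp weights a = sin((1−f)δ)/sin δ ≈ 0.545, b = sin(fδ)/sin δ ≈ 0.751.
p = a·p₁ + b·p₂ ≈ (-0.624, -0.755, 0.203); φ = arcsin(p_z) ≈ 11.70°, λ = atan2(p_y, p_x) ≈ -129.57°.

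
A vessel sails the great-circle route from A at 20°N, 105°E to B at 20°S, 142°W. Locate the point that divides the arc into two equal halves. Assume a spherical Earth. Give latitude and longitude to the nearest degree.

Write both endpoints as unit vectors p₁, p₂ with components (cos φ cos λ, cos φ sin λ, sin φ).
The central angle between the endpoints is δ = arccos(p₁·p₂) ≈ 2.051 rad (117.5°).
Interpolate at f = 1/2 with slerp weights a = sin((1−f)δ)/sin δ ≈ 0.964, b = sin(fδ)/sin δ ≈ 0.964.
p = a·p₁ + b·p₂ ≈ (-0.948, 0.317, 0.000); φ = arcsin(p_z) ≈ 0.00°, λ = atan2(p_y, p_x) ≈ 161.50°.

≈ 0°N, 162°E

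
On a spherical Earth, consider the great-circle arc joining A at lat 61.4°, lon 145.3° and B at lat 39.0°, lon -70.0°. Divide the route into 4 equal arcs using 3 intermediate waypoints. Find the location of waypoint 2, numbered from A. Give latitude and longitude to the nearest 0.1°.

Write both endpoints as unit vectors p₁, p₂ with components (cos φ cos λ, cos φ sin λ, sin φ).
The central angle between the endpoints is δ = arccos(p₁·p₂) ≈ 1.319 rad (75.6°).
Interpolate at f = 2/4 with slerp weights a = sin((1−f)δ)/sin δ ≈ 0.633, b = sin(fδ)/sin δ ≈ 0.633.
p = a·p₁ + b·p₂ ≈ (-0.081, -0.290, 0.954); φ = arcsin(p_z) ≈ 72.50°, λ = atan2(p_y, p_x) ≈ -105.59°.

≈ lat 72.5°, lon -105.6°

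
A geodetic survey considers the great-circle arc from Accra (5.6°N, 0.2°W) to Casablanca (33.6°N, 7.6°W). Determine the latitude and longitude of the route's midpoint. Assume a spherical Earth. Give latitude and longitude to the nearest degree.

≈ (20°N, 4°W)

Write both endpoints as unit vectors p₁, p₂ with components (cos φ cos λ, cos φ sin λ, sin φ).
The central angle between the endpoints is δ = arccos(p₁·p₂) ≈ 0.503 rad (28.8°).
Interpolate at f = 1/2 with slerp weights a = sin((1−f)δ)/sin δ ≈ 0.516, b = sin(fδ)/sin δ ≈ 0.516.
p = a·p₁ + b·p₂ ≈ (0.940, -0.059, 0.336); φ = arcsin(p_z) ≈ 19.64°, λ = atan2(p_y, p_x) ≈ -3.57°.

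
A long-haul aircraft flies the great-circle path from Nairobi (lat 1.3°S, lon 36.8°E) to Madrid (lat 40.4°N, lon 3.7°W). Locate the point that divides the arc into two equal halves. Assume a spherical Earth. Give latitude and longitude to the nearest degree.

Convert each endpoint to a unit vector on the sphere (x = cos φ cos λ, y = cos φ sin λ, z = sin φ).
The central angle between the endpoints is δ = arccos(p₁·p₂) ≈ 0.971 rad (55.7°).
Interpolate at f = 1/2 with slerp weights a = sin((1−f)δ)/sin δ ≈ 0.565, b = sin(fδ)/sin δ ≈ 0.565.
p = a·p₁ + b·p₂ ≈ (0.882, 0.311, 0.354); φ = arcsin(p_z) ≈ 20.71°, λ = atan2(p_y, p_x) ≈ 19.41°.

≈ lat 21°N, lon 19°E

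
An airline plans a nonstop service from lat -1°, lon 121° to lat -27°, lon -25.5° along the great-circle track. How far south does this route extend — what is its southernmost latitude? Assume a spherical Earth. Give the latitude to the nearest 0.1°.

The great circle lies in the plane with unit normal n̂ = (p₁ × p₂)/|p₁ × p₂|.
Here n̂_z ≈ -0.725; the vertex latitude is φ_max = arccos|n̂_z| ≈ 43.5°.

≈ -43.5°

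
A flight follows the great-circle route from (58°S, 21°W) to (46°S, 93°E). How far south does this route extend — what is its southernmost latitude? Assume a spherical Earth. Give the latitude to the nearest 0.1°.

≈ 67.7°S

The great circle lies in the plane with unit normal n̂ = (p₁ × p₂)/|p₁ × p₂|.
Here n̂_z ≈ +0.379; the vertex latitude is φ_max = arccos|n̂_z| ≈ 67.7°.
Check via Clairaut: cos φ_max = |cos φ₁| · sin C = cos(58.0°)·sin(134.4°) ≈ 0.379, again giving ≈ 67.7°.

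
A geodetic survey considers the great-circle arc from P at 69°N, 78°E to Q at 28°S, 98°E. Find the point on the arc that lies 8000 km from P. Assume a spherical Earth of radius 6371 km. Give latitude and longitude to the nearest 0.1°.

Write both endpoints as unit vectors p₁, p₂ with components (cos φ cos λ, cos φ sin λ, sin φ).
The central angle between the endpoints is δ = arccos(p₁·p₂) ≈ 1.712 rad (98.1°). The total great-circle distance is δ·R ≈ 1.712 × 6371 ≈ 10909 km, so the target fraction is f = 8000/10909 ≈ 0.733.
Interpolate at f ≈ 0.733 with slerp weights a = sin((1−f)δ)/sin δ ≈ 0.445, b = sin(fδ)/sin δ ≈ 0.960.
p = a·p₁ + b·p₂ ≈ (-0.085, 0.996, -0.035); φ = arcsin(p_z) ≈ -2.01°, λ = atan2(p_y, p_x) ≈ 94.87°.

≈ 2.0°S, 94.9°E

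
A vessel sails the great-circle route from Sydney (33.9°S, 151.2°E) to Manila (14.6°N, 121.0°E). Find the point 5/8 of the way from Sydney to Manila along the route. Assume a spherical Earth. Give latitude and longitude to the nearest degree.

≈ 4°S, 131°E

Convert each endpoint to a unit vector on the sphere (x = cos φ cos λ, y = cos φ sin λ, z = sin φ).
The central angle between the endpoints is δ = arccos(p₁·p₂) ≈ 0.984 rad (56.4°).
Interpolate at f = 5/8 with slerp weights a = sin((1−f)δ)/sin δ ≈ 0.433, b = sin(fδ)/sin δ ≈ 0.693.
p = a·p₁ + b·p₂ ≈ (-0.660, 0.748, -0.067); φ = arcsin(p_z) ≈ -3.84°, λ = atan2(p_y, p_x) ≈ 131.44°.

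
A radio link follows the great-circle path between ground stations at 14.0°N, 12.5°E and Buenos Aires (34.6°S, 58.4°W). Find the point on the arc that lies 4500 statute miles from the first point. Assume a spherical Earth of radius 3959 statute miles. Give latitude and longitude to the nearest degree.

Write both endpoints as unit vectors p₁, p₂ with components (cos φ cos λ, cos φ sin λ, sin φ).
The central angle between the endpoints is δ = arccos(p₁·p₂) ≈ 1.447 rad (82.9°). The total great-circle distance is δ·R ≈ 1.447 × 3959 ≈ 5727 mi, so the target fraction is f = 4500/5727 ≈ 0.786.
Interpolate at f ≈ 0.786 with slerp weights a = sin((1−f)δ)/sin δ ≈ 0.307, b = sin(fδ)/sin δ ≈ 0.914.
p = a·p₁ + b·p₂ ≈ (0.685, -0.576, -0.445); φ = arcsin(p_z) ≈ -26.41°, λ = atan2(p_y, p_x) ≈ -40.06°.

≈ 26°S, 40°W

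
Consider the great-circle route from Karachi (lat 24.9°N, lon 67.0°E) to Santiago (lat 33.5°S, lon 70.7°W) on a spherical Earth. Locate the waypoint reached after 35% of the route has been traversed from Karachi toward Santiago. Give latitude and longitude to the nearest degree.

The haversine formula gives a central angle δ ≈ 2.485 rad (142.4°) between the endpoints.
Interpolate at f = 0.35 with slerp weights a = sin((1−f)δ)/sin δ ≈ 1.636, b = sin(fδ)/sin δ ≈ 1.251.
p = a·p₁ + b·p₂ ≈ (0.925, 0.381, -0.002); φ = arcsin(p_z) ≈ -0.10°, λ = atan2(p_y, p_x) ≈ 22.40°.

≈ lat 0°N, lon 22°E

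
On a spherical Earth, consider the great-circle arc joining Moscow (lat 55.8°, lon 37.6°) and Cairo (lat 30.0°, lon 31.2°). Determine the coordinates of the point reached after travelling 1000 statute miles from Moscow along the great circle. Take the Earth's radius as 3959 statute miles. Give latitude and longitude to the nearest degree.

≈ lat 42°, lon 33°

Write both endpoints as unit vectors p₁, p₂ with components (cos φ cos λ, cos φ sin λ, sin φ).
The central angle between the endpoints is δ = arccos(p₁·p₂) ≈ 0.457 rad (26.2°). The total great-circle distance is δ·R ≈ 0.457 × 3959 ≈ 1810 mi, so the target fraction is f = 1000/1810 ≈ 0.552.
Interpolate at f ≈ 0.552 with slerp weights a = sin((1−f)δ)/sin δ ≈ 0.460, b = sin(fδ)/sin δ ≈ 0.566.
p = a·p₁ + b·p₂ ≈ (0.624, 0.412, 0.664); φ = arcsin(p_z) ≈ 41.59°, λ = atan2(p_y, p_x) ≈ 33.41°.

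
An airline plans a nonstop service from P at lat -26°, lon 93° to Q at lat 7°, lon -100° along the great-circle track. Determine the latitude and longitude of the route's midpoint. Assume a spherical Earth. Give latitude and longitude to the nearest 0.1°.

≈ lat -53.6°, lon -160.0°

Convert each endpoint to a unit vector on the sphere (x = cos φ cos λ, y = cos φ sin λ, z = sin φ).
The central angle between the endpoints is δ = arccos(p₁·p₂) ≈ 2.746 rad (157.3°).
Interpolate at f = 1/2 with slerp weights a = sin((1−f)δ)/sin δ ≈ 2.543, b = sin(fδ)/sin δ ≈ 2.543.
p = a·p₁ + b·p₂ ≈ (-0.558, -0.203, -0.805); φ = arcsin(p_z) ≈ -53.58°, λ = atan2(p_y, p_x) ≈ -159.99°.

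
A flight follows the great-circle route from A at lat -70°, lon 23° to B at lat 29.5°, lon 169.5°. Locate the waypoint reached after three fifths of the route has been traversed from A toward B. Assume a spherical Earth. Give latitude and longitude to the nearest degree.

≈ lat -23°, lon 156°

From cos δ = sin φ₁ sin φ₂ + cos φ₁ cos φ₂ cos Δλ, the central angle is δ ≈ 2.362 rad (135.3°).
Interpolate at f = 3/5 with slerp weights a = sin((1−f)δ)/sin δ ≈ 1.152, b = sin(fδ)/sin δ ≈ 1.405.
p = a·p₁ + b·p₂ ≈ (-0.840, 0.377, -0.391); φ = arcsin(p_z) ≈ -23.00°, λ = atan2(p_y, p_x) ≈ 155.83°.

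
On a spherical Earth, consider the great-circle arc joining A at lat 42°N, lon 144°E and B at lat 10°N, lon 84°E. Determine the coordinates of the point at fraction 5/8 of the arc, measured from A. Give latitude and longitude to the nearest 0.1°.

Convert each endpoint to a unit vector on the sphere (x = cos φ cos λ, y = cos φ sin λ, z = sin φ).
The central angle between the endpoints is δ = arccos(p₁·p₂) ≈ 1.068 rad (61.2°).
Interpolate at f = 5/8 with slerp weights a = sin((1−f)δ)/sin δ ≈ 0.445, b = sin(fδ)/sin δ ≈ 0.706.
p = a·p₁ + b·p₂ ≈ (-0.195, 0.886, 0.420); φ = arcsin(p_z) ≈ 24.86°, λ = atan2(p_y, p_x) ≈ 102.40°.

≈ lat 24.9°N, lon 102.4°E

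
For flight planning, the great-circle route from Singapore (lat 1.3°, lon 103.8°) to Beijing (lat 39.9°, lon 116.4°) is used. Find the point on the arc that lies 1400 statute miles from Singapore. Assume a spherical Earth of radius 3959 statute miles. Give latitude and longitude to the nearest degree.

Write both endpoints as unit vectors p₁, p₂ with components (cos φ cos λ, cos φ sin λ, sin φ).
The central angle between the endpoints is δ = arccos(p₁·p₂) ≈ 0.703 rad (40.3°). The total great-circle distance is δ·R ≈ 0.703 × 3959 ≈ 2782 mi, so the target fraction is f = 1400/2782 ≈ 0.503.
Interpolate at f ≈ 0.503 with slerp weights a = sin((1−f)δ)/sin δ ≈ 0.529, b = sin(fδ)/sin δ ≈ 0.536.
p = a·p₁ + b·p₂ ≈ (-0.309, 0.882, 0.356); φ = arcsin(p_z) ≈ 20.84°, λ = atan2(p_y, p_x) ≈ 109.31°.

≈ lat 21°, lon 109°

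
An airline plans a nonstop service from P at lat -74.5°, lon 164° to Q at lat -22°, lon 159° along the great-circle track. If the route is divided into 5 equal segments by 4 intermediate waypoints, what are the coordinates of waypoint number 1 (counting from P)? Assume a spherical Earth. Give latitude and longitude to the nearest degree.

Convert each endpoint to a unit vector on the sphere (x = cos φ cos λ, y = cos φ sin λ, z = sin φ).
The central angle between the endpoints is δ = arccos(p₁·p₂) ≈ 0.917 rad (52.6°).
Interpolate at f = 1/5 with slerp weights a = sin((1−f)δ)/sin δ ≈ 0.844, b = sin(fδ)/sin δ ≈ 0.230.
p = a·p₁ + b·p₂ ≈ (-0.416, 0.138, -0.899); φ = arcsin(p_z) ≈ -64.02°, λ = atan2(p_y, p_x) ≈ 161.57°.

≈ lat -64°, lon 162°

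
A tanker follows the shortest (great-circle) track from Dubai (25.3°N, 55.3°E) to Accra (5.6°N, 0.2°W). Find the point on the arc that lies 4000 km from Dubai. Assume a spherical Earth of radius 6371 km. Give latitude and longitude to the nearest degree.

Write both endpoints as unit vectors p₁, p₂ with components (cos φ cos λ, cos φ sin λ, sin φ).
The central angle between the endpoints is δ = arccos(p₁·p₂) ≈ 0.987 rad (56.5°). The total great-circle distance is δ·R ≈ 0.987 × 6371 ≈ 6287 km, so the target fraction is f = 4000/6287 ≈ 0.636.
Interpolate at f ≈ 0.636 with slerp weights a = sin((1−f)δ)/sin δ ≈ 0.421, b = sin(fδ)/sin δ ≈ 0.704.
p = a·p₁ + b·p₂ ≈ (0.917, 0.311, 0.249); φ = arcsin(p_z) ≈ 14.40°, λ = atan2(p_y, p_x) ≈ 18.70°.

≈ (14°N, 19°E)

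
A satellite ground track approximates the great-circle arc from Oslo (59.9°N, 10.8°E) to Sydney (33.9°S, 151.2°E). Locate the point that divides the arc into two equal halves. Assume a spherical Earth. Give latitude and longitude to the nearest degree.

≈ (29°N, 115°E)

Convert each endpoint to a unit vector on the sphere (x = cos φ cos λ, y = cos φ sin λ, z = sin φ).
The central angle between the endpoints is δ = arccos(p₁·p₂) ≈ 2.504 rad (143.4°).
Interpolate at f = 1/2 with slerp weights a = sin((1−f)δ)/sin δ ≈ 1.594, b = sin(fδ)/sin δ ≈ 1.594.
p = a·p₁ + b·p₂ ≈ (-0.374, 0.787, 0.490); φ = arcsin(p_z) ≈ 29.35°, λ = atan2(p_y, p_x) ≈ 115.42°.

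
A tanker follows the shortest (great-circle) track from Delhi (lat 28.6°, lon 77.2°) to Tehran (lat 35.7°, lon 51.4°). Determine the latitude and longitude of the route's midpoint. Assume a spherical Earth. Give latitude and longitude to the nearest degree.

≈ lat 33°, lon 65°

Convert each endpoint to a unit vector on the sphere (x = cos φ cos λ, y = cos φ sin λ, z = sin φ).
The central angle between the endpoints is δ = arccos(p₁·p₂) ≈ 0.399 rad (22.9°).
Interpolate at f = 1/2 with slerp weights a = sin((1−f)δ)/sin δ ≈ 0.510, b = sin(fδ)/sin δ ≈ 0.510.
p = a·p₁ + b·p₂ ≈ (0.358, 0.761, 0.542); φ = arcsin(p_z) ≈ 32.81°, λ = atan2(p_y, p_x) ≈ 64.81°.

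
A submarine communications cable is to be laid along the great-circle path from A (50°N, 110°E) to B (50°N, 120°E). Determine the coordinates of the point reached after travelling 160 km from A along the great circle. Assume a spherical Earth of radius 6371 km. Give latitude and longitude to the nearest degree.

≈ (50°N, 112°E)

The haversine formula gives a central angle δ ≈ 0.112 rad (6.4°) between the endpoints. The total great-circle distance is δ·R ≈ 0.112 × 6371 ≈ 714 km, so the target fraction is f = 160/714 ≈ 0.224.
Interpolate at f ≈ 0.224 with slerp weights a = sin((1−f)δ)/sin δ ≈ 0.777, b = sin(fδ)/sin δ ≈ 0.224.
p = a·p₁ + b·p₂ ≈ (-0.243, 0.594, 0.767); φ = arcsin(p_z) ≈ 50.07°, λ = atan2(p_y, p_x) ≈ 112.24°.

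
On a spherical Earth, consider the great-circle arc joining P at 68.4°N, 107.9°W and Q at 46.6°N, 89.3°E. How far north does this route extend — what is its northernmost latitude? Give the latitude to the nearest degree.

≈ 85°N

The great circle lies in the plane with unit normal n̂ = (p₁ × p₂)/|p₁ × p₂|.
Here n̂_z ≈ -0.083; the vertex latitude is φ_max = arccos|n̂_z| ≈ 85.2°.
Check via Clairaut: cos φ_max = |cos φ₁| · sin C = cos(68.4°)·sin(13.0°) ≈ 0.083, again giving ≈ 85.2°.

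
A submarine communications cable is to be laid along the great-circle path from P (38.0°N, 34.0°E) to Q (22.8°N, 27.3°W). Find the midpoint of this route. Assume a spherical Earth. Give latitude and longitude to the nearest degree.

≈ (34°N, 1°E)

From cos δ = sin φ₁ sin φ₂ + cos φ₁ cos φ₂ cos Δλ, the central angle is δ ≈ 0.943 rad (54.0°).
Interpolate at f = 1/2 with slerp weights a = sin((1−f)δ)/sin δ ≈ 0.561, b = sin(fδ)/sin δ ≈ 0.561.
p = a·p₁ + b·p₂ ≈ (0.826, 0.010, 0.563); φ = arcsin(p_z) ≈ 34.26°, λ = atan2(p_y, p_x) ≈ 0.69°.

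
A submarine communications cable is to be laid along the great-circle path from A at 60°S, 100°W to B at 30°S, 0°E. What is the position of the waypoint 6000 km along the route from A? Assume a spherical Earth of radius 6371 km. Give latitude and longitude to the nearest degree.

Write both endpoints as unit vectors p₁, p₂ with components (cos φ cos λ, cos φ sin λ, sin φ).
The central angle between the endpoints is δ = arccos(p₁·p₂) ≈ 1.205 rad (69.0°). The total great-circle distance is δ·R ≈ 1.205 × 6371 ≈ 7676 km, so the target fraction is f = 6000/7676 ≈ 0.782.
Interpolate at f ≈ 0.782 with slerp weights a = sin((1−f)δ)/sin δ ≈ 0.279, b = sin(fδ)/sin δ ≈ 0.866.
p = a·p₁ + b·p₂ ≈ (0.726, -0.137, -0.674); φ = arcsin(p_z) ≈ -42.39°, λ = atan2(p_y, p_x) ≈ -10.70°.

≈ 42°S, 11°W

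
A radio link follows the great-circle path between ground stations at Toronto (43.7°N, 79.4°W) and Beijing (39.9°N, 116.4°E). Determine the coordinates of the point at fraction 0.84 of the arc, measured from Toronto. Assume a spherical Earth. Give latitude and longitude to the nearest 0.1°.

Write both endpoints as unit vectors p₁, p₂ with components (cos φ cos λ, cos φ sin λ, sin φ).
The central angle between the endpoints is δ = arccos(p₁·p₂) ≈ 1.661 rad (95.2°).
Interpolate at f = 0.84 with slerp weights a = sin((1−f)δ)/sin δ ≈ 0.264, b = sin(fδ)/sin δ ≈ 0.989.
p = a·p₁ + b·p₂ ≈ (-0.302, 0.492, 0.816); φ = arcsin(p_z) ≈ 54.73°, λ = atan2(p_y, p_x) ≈ 121.56°.

≈ 54.7°N, 121.6°E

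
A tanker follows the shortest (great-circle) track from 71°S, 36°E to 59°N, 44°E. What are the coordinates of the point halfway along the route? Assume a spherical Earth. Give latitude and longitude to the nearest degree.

The haversine formula gives a central angle δ ≈ 2.271 rad (130.1°) between the endpoints.
Interpolate at f = 1/2 with slerp weights a = sin((1−f)δ)/sin δ ≈ 1.186, b = sin(fδ)/sin δ ≈ 1.186.
p = a·p₁ + b·p₂ ≈ (0.752, 0.651, -0.105); φ = arcsin(p_z) ≈ -6.01°, λ = atan2(p_y, p_x) ≈ 40.90°.

≈ 6°S, 41°E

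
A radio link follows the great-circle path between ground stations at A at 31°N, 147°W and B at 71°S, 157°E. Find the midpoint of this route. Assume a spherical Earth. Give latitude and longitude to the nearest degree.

≈ 22°S, 162°W

Write both endpoints as unit vectors p₁, p₂ with components (cos φ cos λ, cos φ sin λ, sin φ).
The central angle between the endpoints is δ = arccos(p₁·p₂) ≈ 1.908 rad (109.3°).
Interpolate at f = 1/2 with slerp weights a = sin((1−f)δ)/sin δ ≈ 0.864, b = sin(fδ)/sin δ ≈ 0.864.
p = a·p₁ + b·p₂ ≈ (-0.881, -0.294, -0.372); φ = arcsin(p_z) ≈ -21.85°, λ = atan2(p_y, p_x) ≈ -161.56°.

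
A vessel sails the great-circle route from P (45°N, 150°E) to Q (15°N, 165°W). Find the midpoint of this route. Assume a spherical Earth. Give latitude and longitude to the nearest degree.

Write both endpoints as unit vectors p₁, p₂ with components (cos φ cos λ, cos φ sin λ, sin φ).
The central angle between the endpoints is δ = arccos(p₁·p₂) ≈ 0.842 rad (48.2°).
Interpolate at f = 1/2 with slerp weights a = sin((1−f)δ)/sin δ ≈ 0.548, b = sin(fδ)/sin δ ≈ 0.548.
p = a·p₁ + b·p₂ ≈ (-0.847, 0.057, 0.529); φ = arcsin(p_z) ≈ 31.95°, λ = atan2(p_y, p_x) ≈ 176.17°.

≈ (32°N, 176°E)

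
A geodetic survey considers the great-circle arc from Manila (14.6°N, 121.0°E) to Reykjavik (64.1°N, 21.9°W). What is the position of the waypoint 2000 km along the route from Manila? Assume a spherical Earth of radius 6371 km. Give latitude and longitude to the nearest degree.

≈ 32°N, 115°E

From cos δ = sin φ₁ sin φ₂ + cos φ₁ cos φ₂ cos Δλ, the central angle is δ ≈ 1.681 rad (96.3°). The total great-circle distance is δ·R ≈ 1.681 × 6371 ≈ 10712 km, so the target fraction is f = 2000/10712 ≈ 0.187.
Interpolate at f ≈ 0.187 with slerp weights a = sin((1−f)δ)/sin δ ≈ 0.985, b = sin(fδ)/sin δ ≈ 0.311.
p = a·p₁ + b·p₂ ≈ (-0.365, 0.767, 0.528); φ = arcsin(p_z) ≈ 31.86°, λ = atan2(p_y, p_x) ≈ 115.47°.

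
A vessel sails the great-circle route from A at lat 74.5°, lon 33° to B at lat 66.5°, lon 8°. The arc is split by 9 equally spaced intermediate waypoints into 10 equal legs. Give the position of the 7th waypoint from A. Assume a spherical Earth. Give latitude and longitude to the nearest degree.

Convert each endpoint to a unit vector on the sphere (x = cos φ cos λ, y = cos φ sin λ, z = sin φ).
The central angle between the endpoints is δ = arccos(p₁·p₂) ≈ 0.199 rad (11.4°).
Interpolate at f = 7/10 with slerp weights a = sin((1−f)δ)/sin δ ≈ 0.302, b = sin(fδ)/sin δ ≈ 0.702.
p = a·p₁ + b·p₂ ≈ (0.345, 0.083, 0.935); φ = arcsin(p_z) ≈ 69.22°, λ = atan2(p_y, p_x) ≈ 13.51°.

≈ lat 69°, lon 14°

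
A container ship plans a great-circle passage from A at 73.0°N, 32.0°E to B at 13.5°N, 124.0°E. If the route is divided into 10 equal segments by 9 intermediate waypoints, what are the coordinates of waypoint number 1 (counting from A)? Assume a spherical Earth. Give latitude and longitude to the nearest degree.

From cos δ = sin φ₁ sin φ₂ + cos φ₁ cos φ₂ cos Δλ, the central angle is δ ≈ 1.356 rad (77.7°).
Interpolate at f = 1/10 with slerp weights a = sin((1−f)δ)/sin δ ≈ 0.961, b = sin(fδ)/sin δ ≈ 0.138.
p = a·p₁ + b·p₂ ≈ (0.163, 0.260, 0.952); φ = arcsin(p_z) ≈ 72.10°, λ = atan2(p_y, p_x) ≈ 57.94°.

≈ 72°N, 58°E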